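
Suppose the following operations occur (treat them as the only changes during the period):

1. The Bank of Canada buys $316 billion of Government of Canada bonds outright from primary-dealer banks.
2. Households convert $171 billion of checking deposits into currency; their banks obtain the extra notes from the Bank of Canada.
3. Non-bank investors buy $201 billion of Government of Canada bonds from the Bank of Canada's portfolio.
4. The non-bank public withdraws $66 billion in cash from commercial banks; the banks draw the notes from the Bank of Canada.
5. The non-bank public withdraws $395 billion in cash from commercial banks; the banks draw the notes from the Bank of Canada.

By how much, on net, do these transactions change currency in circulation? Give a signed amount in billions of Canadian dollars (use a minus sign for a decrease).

Bank of Canada balance sheet:
  Assets:      Securities +$115B
  Liabilities: Bank reserves −$517B, Currency in circulation +$632B
Commercial banking system:
  Assets:      Reserves at CB −$517B, Securities −$316B
  Liabilities: Checkable deposits −$833B
So the change in currency in circulation is +$632 billion.

+$632 billion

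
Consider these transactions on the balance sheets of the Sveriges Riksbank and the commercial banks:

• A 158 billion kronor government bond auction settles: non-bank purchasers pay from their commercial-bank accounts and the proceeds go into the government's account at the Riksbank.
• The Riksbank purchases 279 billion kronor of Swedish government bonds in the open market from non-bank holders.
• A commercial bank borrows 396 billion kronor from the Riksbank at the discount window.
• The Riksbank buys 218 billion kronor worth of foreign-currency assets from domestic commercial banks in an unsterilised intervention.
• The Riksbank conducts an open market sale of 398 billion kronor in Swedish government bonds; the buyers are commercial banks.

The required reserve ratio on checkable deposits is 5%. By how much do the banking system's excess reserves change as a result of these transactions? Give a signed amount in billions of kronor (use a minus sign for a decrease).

Government account inflow 158 billion kronor: reserves −158B, deposits −158B.
Asset purchase (from non-banks) 279 billion kronor: reserves +279B, deposits +279B.
Discount-window loan 396 billion kronor: reserves +396B, deposits 0.
FX purchase 218 billion kronor: reserves +218B, deposits 0.
OMO sale (to banks) 398 billion kronor: reserves −398B, deposits 0.
Totals: Δreserves = +337B, Δdeposits = +121B.
Δrequired reserves = 5% × +121B = +6.05B.
Δexcess reserves = Δreserves − Δrequired = +337B − (+6.05B) = +330.95 billion.

+330.95 billion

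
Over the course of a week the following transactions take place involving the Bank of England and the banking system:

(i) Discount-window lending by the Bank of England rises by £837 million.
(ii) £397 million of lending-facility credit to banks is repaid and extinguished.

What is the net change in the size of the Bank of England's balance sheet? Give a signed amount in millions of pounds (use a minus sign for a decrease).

+£440 million

Discount-window loan £837 million: a Bank of England asset is acquired → +£837M.
Discount-window repayment £397 million: a Bank of England asset is shed → −£397M.
Net: 837 − 397 = +£440 million.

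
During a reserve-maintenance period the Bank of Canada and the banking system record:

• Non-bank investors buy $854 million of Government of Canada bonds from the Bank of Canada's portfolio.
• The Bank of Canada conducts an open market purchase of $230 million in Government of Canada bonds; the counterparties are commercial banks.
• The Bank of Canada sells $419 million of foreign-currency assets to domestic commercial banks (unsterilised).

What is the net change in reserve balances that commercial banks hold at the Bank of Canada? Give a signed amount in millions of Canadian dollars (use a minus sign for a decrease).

-$1043 million

Bank of Canada balance sheet:
  Assets:      Securities −$624M, Foreign assets −$419M
  Liabilities: Bank reserves −$1043M
So the change in reserve balances that commercial banks hold at the Bank of Canada is -$1043 million.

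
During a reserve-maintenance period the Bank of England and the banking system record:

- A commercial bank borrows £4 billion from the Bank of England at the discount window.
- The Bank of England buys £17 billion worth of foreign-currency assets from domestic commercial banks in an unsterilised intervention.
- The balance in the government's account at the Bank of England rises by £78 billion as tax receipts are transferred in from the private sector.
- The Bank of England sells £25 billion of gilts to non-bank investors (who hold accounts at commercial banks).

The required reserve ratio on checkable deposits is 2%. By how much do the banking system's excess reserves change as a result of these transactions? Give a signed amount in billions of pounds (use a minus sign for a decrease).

Discount-window loan £4 billion: reserves +£4B, deposits 0.
FX purchase £17 billion: reserves +£17B, deposits 0.
Government account inflow £78 billion: reserves −£78B, deposits −£78B.
Asset sale (to non-banks) £25 billion: reserves −£25B, deposits −£25B.
Totals: Δreserves = −£82B, Δdeposits = −£103B.
Δrequired reserves = 2% × −£103B = −£2.06B.
Δexcess reserves = Δreserves − Δrequired = −£82B − (−£2.06B) = -£79.94 billion.

-£79.94 billion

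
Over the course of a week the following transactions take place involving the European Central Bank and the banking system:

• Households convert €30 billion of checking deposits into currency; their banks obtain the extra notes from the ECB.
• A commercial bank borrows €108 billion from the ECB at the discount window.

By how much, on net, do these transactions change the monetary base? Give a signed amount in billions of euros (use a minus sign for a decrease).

+€108 billion

Currency withdrawal €30 billion: just a shift between currency and reserves — both are base money → 0.
Discount-window loan €108 billion: ECB balance sheet expands → +€108B.
Net: 0 + 108 = +€108 billion.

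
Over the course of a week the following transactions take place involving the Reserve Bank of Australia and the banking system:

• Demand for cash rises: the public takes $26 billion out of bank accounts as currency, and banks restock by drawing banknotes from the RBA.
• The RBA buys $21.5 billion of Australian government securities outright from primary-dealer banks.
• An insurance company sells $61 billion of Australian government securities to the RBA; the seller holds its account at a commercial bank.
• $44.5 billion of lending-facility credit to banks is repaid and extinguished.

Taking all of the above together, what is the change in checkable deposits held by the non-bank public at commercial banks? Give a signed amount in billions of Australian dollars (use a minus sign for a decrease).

RBA balance sheet:
  Assets:      Securities +$82.5B, Loans to banks −$44.5B
  Liabilities: Bank reserves +$12B, Currency in circulation +$26B
Commercial banking system:
  Assets:      Reserves at CB +$12B, Securities −$21.5B
  Liabilities: Checkable deposits +$35B, Borrowings from CB −$44.5B
So the change in checkable deposits held by the non-bank public at commercial banks is +$35 billion.

+$35 billion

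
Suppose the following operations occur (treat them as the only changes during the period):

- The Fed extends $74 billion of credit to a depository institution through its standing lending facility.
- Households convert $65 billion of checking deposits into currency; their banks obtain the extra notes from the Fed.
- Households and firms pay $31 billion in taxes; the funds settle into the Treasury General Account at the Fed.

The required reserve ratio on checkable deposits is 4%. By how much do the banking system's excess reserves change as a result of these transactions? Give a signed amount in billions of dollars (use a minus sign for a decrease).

Discount-window loan $74 billion: reserves +$74B, deposits 0.
Currency withdrawal $65 billion: reserves −$65B, deposits −$65B.
Government account inflow $31 billion: reserves −$31B, deposits −$31B.
Totals: Δreserves = −$22B, Δdeposits = −$96B.
Δrequired reserves = 4% × −$96B = −$3.84B.
Δexcess reserves = Δreserves − Δrequired = −$22B − (−$3.84B) = -$18.16 billion.

-$18.16 billion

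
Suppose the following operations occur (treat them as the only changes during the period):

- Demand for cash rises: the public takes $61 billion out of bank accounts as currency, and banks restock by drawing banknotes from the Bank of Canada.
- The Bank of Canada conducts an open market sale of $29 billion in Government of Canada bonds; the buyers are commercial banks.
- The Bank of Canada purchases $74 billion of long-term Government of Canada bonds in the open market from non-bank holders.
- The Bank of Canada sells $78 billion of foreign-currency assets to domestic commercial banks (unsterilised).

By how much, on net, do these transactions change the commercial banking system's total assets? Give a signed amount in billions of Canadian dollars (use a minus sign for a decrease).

Bank of Canada balance sheet:
  Assets:      Securities +$45B, Foreign assets −$78B
  Liabilities: Bank reserves −$94B, Currency in circulation +$61B
Commercial banking system:
  Assets:      Reserves at CB −$94B, Securities +$29B, Foreign assets +$78B
  Liabilities: Checkable deposits +$13B
Change in total bank assets = +$13 billion.

+$13 billion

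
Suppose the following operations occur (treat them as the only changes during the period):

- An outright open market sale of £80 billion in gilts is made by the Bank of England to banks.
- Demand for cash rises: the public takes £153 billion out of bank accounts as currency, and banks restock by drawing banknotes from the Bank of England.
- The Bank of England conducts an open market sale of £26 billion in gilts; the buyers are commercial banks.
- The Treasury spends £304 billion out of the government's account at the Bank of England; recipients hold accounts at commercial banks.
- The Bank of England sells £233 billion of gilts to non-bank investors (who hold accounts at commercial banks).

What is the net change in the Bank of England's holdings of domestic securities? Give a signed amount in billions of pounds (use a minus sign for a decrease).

-£339 billion

OMO sale (to banks) £80 billion: securities removed from the Bank of England's portfolio → −£80B.
Currency withdrawal £153 billion: the Bank of England's securities portfolio is untouched → 0.
OMO sale (to banks) £26 billion: securities removed from the Bank of England's portfolio → −£26B.
Government spending £304 billion: the Bank of England's securities portfolio is untouched → 0.
Asset sale (to non-banks) £233 billion: securities removed from the Bank of England's portfolio → −£233B.
Net: −80 + 0 − 26 + 0 − 233 = -£339 billion.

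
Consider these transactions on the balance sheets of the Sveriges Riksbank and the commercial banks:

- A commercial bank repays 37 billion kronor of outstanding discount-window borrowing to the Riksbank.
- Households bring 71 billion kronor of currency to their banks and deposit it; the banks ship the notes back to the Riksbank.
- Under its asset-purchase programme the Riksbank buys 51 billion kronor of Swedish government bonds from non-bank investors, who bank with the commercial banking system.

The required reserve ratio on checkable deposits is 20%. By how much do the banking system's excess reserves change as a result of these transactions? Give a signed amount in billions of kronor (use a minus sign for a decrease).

Discount-window repayment 37 billion kronor: reserves −37B, deposits 0.
Currency deposit 71 billion kronor: reserves +71B, deposits +71B.
Asset purchase (from non-banks) 51 billion kronor: reserves +51B, deposits +51B.
Totals: Δreserves = +85B, Δdeposits = +122B.
Δrequired reserves = 20% × +122B = +24.4B.
Δexcess reserves = Δreserves − Δrequired = +85B − (+24.4B) = +60.6 billion.

+60.6 billion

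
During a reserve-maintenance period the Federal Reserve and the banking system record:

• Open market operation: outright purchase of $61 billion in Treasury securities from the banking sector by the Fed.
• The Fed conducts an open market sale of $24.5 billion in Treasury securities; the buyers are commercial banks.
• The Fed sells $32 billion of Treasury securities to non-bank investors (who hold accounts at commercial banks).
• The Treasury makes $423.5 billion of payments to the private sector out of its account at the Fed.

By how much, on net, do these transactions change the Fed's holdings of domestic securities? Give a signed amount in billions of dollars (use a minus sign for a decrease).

OMO purchase (from banks) $61 billion: securities added to the Fed's portfolio → +$61B.
OMO sale (to banks) $24.5 billion: securities removed from the Fed's portfolio → −$24.5B.
Asset sale (to non-banks) $32 billion: securities removed from the Fed's portfolio → −$32B.
Government spending $423.5 billion: the Fed's securities portfolio is untouched → 0.
Net: 61 − 24.5 − 32 + 0 = +$4.5 billion.

+$4.5 billion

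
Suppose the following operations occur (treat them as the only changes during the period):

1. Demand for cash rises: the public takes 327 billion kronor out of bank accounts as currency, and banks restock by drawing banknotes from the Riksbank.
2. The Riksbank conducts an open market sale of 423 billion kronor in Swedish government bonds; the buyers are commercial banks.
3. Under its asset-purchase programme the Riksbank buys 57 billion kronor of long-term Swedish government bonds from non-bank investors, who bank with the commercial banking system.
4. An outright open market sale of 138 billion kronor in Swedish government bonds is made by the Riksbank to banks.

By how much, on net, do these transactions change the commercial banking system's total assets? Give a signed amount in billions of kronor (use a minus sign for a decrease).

-270 billion

Currency withdrawal 327 billion kronor: bank balance sheets shrink → −327B.
OMO sale (to banks) 423 billion kronor: just an asset swap on bank balance sheets → 0.
Asset purchase (from non-banks) 57 billion kronor: bank balance sheets expand → +57B.
OMO sale (to banks) 138 billion kronor: just an asset swap on bank balance sheets → 0.
Net: −327 + 0 + 57 + 0 = -270 billion.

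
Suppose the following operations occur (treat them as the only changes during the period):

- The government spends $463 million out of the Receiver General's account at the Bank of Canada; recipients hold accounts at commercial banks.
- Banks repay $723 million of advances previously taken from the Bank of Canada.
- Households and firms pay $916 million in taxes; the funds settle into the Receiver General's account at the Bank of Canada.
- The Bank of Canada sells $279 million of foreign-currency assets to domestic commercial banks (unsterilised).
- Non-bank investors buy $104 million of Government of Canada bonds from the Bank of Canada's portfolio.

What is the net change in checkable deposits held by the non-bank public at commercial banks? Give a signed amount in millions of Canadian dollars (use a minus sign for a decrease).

-$557 million

Bank of Canada balance sheet:
  Assets:      Securities −$104M, Loans to banks −$723M, Foreign assets −$279M
  Liabilities: Bank reserves −$1559M, Government deposits +$453M
Commercial banking system:
  Assets:      Reserves at CB −$1559M, Foreign assets +$279M
  Liabilities: Checkable deposits −$557M, Borrowings from CB −$723M
So the change in checkable deposits held by the non-bank public at commercial banks is -$557 million.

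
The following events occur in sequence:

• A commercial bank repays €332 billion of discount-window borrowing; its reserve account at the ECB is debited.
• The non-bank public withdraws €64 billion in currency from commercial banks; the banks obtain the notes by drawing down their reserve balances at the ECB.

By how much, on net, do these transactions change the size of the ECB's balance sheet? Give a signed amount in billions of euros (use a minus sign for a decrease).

Discount-window repayment €332 billion: an ECB asset is shed → −€332B.
Currency withdrawal €64 billion: only the composition of liabilities changes → 0.
Net: −332 + 0 = -€332 billion.

-€332 billion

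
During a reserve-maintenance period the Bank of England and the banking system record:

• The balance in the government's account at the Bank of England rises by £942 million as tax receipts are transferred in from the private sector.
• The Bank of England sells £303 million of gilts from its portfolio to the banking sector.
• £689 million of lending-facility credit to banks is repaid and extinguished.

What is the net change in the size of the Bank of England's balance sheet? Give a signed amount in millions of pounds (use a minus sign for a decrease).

Bank of England balance sheet:
  Assets:      Securities −£303M, Loans to banks −£689M
  Liabilities: Bank reserves −£1934M, Government deposits +£942M
Commercial banking system:
  Assets:      Reserves at CB −£1934M, Securities +£303M
  Liabilities: Checkable deposits −£942M, Borrowings from CB −£689M
Change in total Bank of England assets = -£992 million.

-£992 million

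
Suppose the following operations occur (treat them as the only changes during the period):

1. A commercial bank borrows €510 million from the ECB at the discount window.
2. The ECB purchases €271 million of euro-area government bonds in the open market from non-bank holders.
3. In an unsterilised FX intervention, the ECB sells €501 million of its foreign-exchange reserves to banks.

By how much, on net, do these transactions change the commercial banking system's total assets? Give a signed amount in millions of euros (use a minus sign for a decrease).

+€781 million

ECB balance sheet:
  Assets:      Securities +€271M, Loans to banks +€510M, Foreign assets −€501M
  Liabilities: Bank reserves +€280M
Commercial banking system:
  Assets:      Reserves at CB +€280M, Foreign assets +€501M
  Liabilities: Checkable deposits +€271M, Borrowings from CB +€510M
Change in total bank assets = +€781 million.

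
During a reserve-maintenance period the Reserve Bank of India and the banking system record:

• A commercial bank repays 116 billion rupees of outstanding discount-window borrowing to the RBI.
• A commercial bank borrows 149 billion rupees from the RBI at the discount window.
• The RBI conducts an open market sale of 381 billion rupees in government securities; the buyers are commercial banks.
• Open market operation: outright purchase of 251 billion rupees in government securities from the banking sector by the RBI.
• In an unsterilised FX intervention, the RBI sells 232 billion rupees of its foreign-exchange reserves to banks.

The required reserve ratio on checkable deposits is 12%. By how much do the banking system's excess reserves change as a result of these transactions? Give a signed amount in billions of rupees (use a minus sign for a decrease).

Discount-window repayment 116 billion rupees: reserves −116B, deposits 0.
Discount-window loan 149 billion rupees: reserves +149B, deposits 0.
OMO sale (to banks) 381 billion rupees: reserves −381B, deposits 0.
OMO purchase (from banks) 251 billion rupees: reserves +251B, deposits 0.
FX sale 232 billion rupees: reserves −232B, deposits 0.
Totals: Δreserves = −329B, Δdeposits = 0.
Δrequired reserves = 12% × 0 = 0.
Δexcess reserves = Δreserves − Δrequired = −329B − (0) = -329 billion.

-329 billion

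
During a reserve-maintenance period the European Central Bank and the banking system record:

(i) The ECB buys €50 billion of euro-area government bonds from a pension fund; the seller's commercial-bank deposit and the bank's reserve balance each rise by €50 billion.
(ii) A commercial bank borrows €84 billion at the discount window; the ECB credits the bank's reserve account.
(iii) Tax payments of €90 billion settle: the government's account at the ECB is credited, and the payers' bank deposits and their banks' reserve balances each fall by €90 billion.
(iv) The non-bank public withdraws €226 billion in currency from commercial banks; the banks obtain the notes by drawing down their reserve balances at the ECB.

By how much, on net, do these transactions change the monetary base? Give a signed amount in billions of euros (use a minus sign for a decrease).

+€44 billion

Asset purchase (from non-banks) €50 billion: ECB balance sheet expands → +€50B.
Discount-window loan €84 billion: ECB balance sheet expands → +€84B.
Government account inflow €90 billion: reserves shift to a non-base liability → −€90B.
Currency withdrawal €226 billion: just a shift between currency and reserves — both are base money → 0.
Net: 50 + 84 − 90 + 0 = +€44 billion.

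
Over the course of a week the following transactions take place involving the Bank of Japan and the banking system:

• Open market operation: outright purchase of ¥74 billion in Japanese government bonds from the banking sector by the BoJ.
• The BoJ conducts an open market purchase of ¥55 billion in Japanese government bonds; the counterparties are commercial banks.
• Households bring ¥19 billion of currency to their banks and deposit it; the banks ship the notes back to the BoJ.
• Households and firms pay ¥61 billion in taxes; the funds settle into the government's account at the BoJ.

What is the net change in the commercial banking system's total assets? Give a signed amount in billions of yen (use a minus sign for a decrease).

OMO purchase (from banks) ¥74 billion: just an asset swap on bank balance sheets → 0.
OMO purchase (from banks) ¥55 billion: just an asset swap on bank balance sheets → 0.
Currency deposit ¥19 billion: bank balance sheets expand → +¥19B.
Government account inflow ¥61 billion: bank balance sheets shrink → −¥61B.
Net: 0 + 0 + 19 − 61 = -¥42 billion.

-¥42 billion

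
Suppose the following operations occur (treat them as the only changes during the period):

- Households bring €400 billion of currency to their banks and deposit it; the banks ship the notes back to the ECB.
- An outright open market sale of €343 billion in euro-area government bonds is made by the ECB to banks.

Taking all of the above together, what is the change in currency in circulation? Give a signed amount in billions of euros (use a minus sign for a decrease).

ECB balance sheet:
  Assets:      Securities −€343B
  Liabilities: Bank reserves +€57B, Currency in circulation −€400B
So the change in currency in circulation is -€400 billion.

-€400 billion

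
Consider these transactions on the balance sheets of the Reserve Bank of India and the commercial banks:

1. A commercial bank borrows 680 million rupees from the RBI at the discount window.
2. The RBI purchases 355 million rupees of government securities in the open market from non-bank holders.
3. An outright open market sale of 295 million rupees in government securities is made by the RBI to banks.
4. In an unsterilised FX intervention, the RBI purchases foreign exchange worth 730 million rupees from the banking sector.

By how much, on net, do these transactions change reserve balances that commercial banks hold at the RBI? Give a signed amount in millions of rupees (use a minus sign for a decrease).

+1470 million

Discount-window loan 680 million rupees: the loan is credited to the bank's reserve account → +680M.
Asset purchase (from non-banks) 355 million rupees: the RBI pays by crediting reserve accounts → +355M.
OMO sale (to banks) 295 million rupees: the buying banks pay out of their reserve balances → −295M.
FX purchase 730 million rupees: the RBI pays by crediting reserve accounts → +730M.
Net: 680 + 355 − 295 + 730 = +1470 million.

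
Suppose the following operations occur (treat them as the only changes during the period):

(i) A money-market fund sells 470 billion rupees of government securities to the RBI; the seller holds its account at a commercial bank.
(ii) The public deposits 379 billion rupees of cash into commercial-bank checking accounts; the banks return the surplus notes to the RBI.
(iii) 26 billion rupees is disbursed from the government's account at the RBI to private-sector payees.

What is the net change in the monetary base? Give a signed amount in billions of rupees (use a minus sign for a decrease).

RBI balance sheet:
  Assets:      Securities +470B
  Liabilities: Bank reserves +875B, Currency in circulation −379B, Government deposits −26B
Monetary base = currency + reserves: −379B + (+875B) = +496 billion.

+496 billion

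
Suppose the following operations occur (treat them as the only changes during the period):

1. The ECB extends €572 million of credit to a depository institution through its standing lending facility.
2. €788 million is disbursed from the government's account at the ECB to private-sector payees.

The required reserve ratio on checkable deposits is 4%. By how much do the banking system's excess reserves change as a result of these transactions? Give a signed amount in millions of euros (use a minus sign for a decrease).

Discount-window loan €572 million: reserves +€572M, deposits 0.
Government spending €788 million: reserves +€788M, deposits +€788M.
Totals: Δreserves = +€1360M, Δdeposits = +€788M.
Δrequired reserves = 4% × +€788M = +€31.52M.
Δexcess reserves = Δreserves − Δrequired = +€1360M − (+€31.52M) = +€1328.48 million.

+€1328.48 million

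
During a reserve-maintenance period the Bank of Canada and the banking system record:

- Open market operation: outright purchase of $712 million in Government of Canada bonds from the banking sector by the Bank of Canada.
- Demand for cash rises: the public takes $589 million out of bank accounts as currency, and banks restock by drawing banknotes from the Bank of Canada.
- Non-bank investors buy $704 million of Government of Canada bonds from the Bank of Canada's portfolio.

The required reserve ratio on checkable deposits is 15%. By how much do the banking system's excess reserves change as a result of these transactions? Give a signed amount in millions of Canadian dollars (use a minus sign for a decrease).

OMO purchase (from banks) $712 million: reserves +$712M, deposits 0.
Currency withdrawal $589 million: reserves −$589M, deposits −$589M.
Asset sale (to non-banks) $704 million: reserves −$704M, deposits −$704M.
Totals: Δreserves = −$581M, Δdeposits = −$1293M.
Δrequired reserves = 15% × −$1293M = −$193.95M.
Δexcess reserves = Δreserves − Δrequired = −$581M − (−$193.95M) = -$387.05 million.

-$387.05 million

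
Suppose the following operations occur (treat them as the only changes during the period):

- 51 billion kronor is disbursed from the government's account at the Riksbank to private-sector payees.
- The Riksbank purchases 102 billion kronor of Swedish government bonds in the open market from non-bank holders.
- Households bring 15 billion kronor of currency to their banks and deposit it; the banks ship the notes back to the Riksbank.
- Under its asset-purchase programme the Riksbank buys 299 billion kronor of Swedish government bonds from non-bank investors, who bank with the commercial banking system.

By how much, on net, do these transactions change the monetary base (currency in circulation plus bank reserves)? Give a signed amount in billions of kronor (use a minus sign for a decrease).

Riksbank balance sheet:
  Assets:      Securities +401B
  Liabilities: Bank reserves +467B, Currency in circulation −15B, Government deposits −51B
Monetary base = currency + reserves: −15B + (+467B) = +452 billion.

+452 billion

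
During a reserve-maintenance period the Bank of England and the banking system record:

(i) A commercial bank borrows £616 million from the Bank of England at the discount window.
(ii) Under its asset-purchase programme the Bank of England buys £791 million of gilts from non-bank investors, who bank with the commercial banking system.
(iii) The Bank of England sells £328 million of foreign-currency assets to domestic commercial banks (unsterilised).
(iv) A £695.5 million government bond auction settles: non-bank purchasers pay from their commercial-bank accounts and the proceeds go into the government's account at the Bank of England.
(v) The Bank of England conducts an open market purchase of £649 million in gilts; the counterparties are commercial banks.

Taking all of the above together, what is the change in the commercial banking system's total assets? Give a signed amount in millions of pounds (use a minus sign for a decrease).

Discount-window loan £616 million: bank balance sheets expand → +£616M.
Asset purchase (from non-banks) £791 million: bank balance sheets expand → +£791M.
FX sale £328 million: just an asset swap on bank balance sheets → 0.
Government account inflow £695.5 million: bank balance sheets shrink → −£695.5M.
OMO purchase (from banks) £649 million: just an asset swap on bank balance sheets → 0.
Net: 616 + 791 + 0 − 695.5 + 0 = +£711.5 million.

+£711.5 million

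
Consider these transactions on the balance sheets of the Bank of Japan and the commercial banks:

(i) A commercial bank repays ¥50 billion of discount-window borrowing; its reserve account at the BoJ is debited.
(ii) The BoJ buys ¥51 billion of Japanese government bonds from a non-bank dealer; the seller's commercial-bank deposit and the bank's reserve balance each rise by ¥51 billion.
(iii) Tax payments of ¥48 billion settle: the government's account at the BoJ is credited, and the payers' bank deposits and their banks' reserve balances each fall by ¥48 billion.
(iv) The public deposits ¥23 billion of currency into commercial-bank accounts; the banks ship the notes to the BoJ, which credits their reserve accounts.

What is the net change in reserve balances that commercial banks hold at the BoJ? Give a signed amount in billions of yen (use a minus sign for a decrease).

BoJ balance sheet:
  Assets:      Securities +¥51B, Loans to banks −¥50B
  Liabilities: Bank reserves −¥24B, Currency in circulation −¥23B, Government deposits +¥48B
Commercial banking system:
  Assets:      Reserves at CB −¥24B
  Liabilities: Checkable deposits +¥26B, Borrowings from CB −¥50B
So the change in reserve balances that commercial banks hold at the BoJ is -¥24 billion.

-¥24 billion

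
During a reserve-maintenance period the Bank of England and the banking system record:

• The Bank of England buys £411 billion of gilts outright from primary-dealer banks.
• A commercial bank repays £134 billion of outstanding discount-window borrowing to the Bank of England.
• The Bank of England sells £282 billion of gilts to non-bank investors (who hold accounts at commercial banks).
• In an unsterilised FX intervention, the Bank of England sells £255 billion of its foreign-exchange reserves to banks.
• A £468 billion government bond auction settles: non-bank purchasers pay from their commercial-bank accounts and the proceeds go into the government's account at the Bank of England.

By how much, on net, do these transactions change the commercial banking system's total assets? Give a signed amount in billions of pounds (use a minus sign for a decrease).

-£884 billion

OMO purchase (from banks) £411 billion: just an asset swap on bank balance sheets → 0.
Discount-window repayment £134 billion: bank balance sheets shrink → −£134B.
Asset sale (to non-banks) £282 billion: bank balance sheets shrink → −£282B.
FX sale £255 billion: just an asset swap on bank balance sheets → 0.
Government account inflow £468 billion: bank balance sheets shrink → −£468B.
Net: 0 − 134 − 282 + 0 − 468 = -£884 billion.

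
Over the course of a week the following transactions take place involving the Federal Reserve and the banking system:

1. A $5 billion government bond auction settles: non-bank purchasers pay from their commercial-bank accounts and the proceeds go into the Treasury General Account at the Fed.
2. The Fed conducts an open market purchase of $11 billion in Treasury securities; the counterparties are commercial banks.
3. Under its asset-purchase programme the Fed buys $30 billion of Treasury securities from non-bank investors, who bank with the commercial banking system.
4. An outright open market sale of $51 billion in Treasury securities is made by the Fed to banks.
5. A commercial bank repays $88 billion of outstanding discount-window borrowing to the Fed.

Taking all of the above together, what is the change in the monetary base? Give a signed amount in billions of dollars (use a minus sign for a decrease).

-$103 billion

Government account inflow $5 billion: reserves shift to a non-base liability → −$5B.
OMO purchase (from banks) $11 billion: Fed balance sheet expands → +$11B.
Asset purchase (from non-banks) $30 billion: Fed balance sheet expands → +$30B.
OMO sale (to banks) $51 billion: Fed balance sheet contracts → −$51B.
Discount-window repayment $88 billion: Fed balance sheet contracts → −$88B.
Net: −5 + 11 + 30 − 51 − 88 = -$103 billion.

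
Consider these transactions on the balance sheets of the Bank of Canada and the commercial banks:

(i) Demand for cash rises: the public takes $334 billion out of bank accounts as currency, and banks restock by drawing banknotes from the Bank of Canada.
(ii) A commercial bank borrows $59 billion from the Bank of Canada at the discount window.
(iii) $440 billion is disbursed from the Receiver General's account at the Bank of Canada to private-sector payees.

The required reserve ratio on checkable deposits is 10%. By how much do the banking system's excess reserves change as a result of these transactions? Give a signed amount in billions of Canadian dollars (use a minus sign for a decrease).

+$154.4 billion

Currency withdrawal $334 billion: reserves −$334B, deposits −$334B.
Discount-window loan $59 billion: reserves +$59B, deposits 0.
Government spending $440 billion: reserves +$440B, deposits +$440B.
Totals: Δreserves = +$165B, Δdeposits = +$106B.
Δrequired reserves = 10% × +$106B = +$10.6B.
Δexcess reserves = Δreserves − Δrequired = +$165B − (+$10.6B) = +$154.4 billion.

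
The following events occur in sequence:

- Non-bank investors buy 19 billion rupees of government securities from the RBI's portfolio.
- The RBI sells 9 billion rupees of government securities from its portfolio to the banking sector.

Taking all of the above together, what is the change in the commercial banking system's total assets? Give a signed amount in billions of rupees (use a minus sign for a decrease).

-19 billion

RBI balance sheet:
  Assets:      Securities −28B
  Liabilities: Bank reserves −28B
Commercial banking system:
  Assets:      Reserves at CB −28B, Securities +9B
  Liabilities: Checkable deposits −19B
Change in total bank assets = -19 billion.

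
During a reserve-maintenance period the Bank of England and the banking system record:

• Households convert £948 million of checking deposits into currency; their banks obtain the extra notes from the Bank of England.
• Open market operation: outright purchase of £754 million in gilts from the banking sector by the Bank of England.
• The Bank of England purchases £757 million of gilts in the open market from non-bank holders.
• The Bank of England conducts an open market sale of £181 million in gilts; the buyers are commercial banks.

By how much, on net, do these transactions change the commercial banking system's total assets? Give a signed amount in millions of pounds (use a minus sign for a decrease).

-£191 million

Bank of England balance sheet:
  Assets:      Securities +£1330M
  Liabilities: Bank reserves +£382M, Currency in circulation +£948M
Commercial banking system:
  Assets:      Reserves at CB +£382M, Securities −£573M
  Liabilities: Checkable deposits −£191M
Change in total bank assets = -£191 million.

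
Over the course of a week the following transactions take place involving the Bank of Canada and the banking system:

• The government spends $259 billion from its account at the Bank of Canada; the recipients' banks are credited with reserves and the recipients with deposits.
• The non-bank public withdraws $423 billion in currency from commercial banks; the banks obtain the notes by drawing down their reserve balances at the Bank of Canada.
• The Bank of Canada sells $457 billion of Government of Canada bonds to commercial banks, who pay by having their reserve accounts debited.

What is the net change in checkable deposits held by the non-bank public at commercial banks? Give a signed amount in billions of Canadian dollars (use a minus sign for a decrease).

Bank of Canada balance sheet:
  Assets:      Securities −$457B
  Liabilities: Bank reserves −$621B, Currency in circulation +$423B, Government deposits −$259B
Commercial banking system:
  Assets:      Reserves at CB −$621B, Securities +$457B
  Liabilities: Checkable deposits −$164B
So the change in checkable deposits held by the non-bank public at commercial banks is -$164 billion.

-$164 billion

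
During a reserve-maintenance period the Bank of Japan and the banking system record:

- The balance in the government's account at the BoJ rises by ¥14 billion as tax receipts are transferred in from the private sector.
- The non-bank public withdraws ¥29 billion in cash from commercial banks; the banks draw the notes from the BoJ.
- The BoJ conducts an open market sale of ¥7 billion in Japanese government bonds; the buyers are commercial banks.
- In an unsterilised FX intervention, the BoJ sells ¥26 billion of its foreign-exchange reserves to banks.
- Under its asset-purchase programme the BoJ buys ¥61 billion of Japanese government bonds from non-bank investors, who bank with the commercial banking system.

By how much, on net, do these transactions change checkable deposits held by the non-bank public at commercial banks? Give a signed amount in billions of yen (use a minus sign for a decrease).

+¥18 billion

BoJ balance sheet:
  Assets:      Securities +¥54B, Foreign assets −¥26B
  Liabilities: Bank reserves −¥15B, Currency in circulation +¥29B, Government deposits +¥14B
Commercial banking system:
  Assets:      Reserves at CB −¥15B, Securities +¥7B, Foreign assets +¥26B
  Liabilities: Checkable deposits +¥18B
So the change in checkable deposits held by the non-bank public at commercial banks is +¥18 billion.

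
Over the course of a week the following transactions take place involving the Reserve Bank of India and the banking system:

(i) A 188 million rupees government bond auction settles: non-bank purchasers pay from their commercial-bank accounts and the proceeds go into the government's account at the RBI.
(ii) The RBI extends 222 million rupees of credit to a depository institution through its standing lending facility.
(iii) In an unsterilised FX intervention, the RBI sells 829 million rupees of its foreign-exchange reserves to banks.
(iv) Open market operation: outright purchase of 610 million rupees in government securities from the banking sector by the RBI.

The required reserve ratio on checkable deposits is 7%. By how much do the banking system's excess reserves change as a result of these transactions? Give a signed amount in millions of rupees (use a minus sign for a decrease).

-171.84 million

Government account inflow 188 million rupees: reserves −188M, deposits −188M.
Discount-window loan 222 million rupees: reserves +222M, deposits 0.
FX sale 829 million rupees: reserves −829M, deposits 0.
OMO purchase (from banks) 610 million rupees: reserves +610M, deposits 0.
Totals: Δreserves = −185M, Δdeposits = −188M.
Δrequired reserves = 7% × −188M = −13.16M.
Δexcess reserves = Δreserves − Δrequired = −185M − (−13.16M) = -171.84 million.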